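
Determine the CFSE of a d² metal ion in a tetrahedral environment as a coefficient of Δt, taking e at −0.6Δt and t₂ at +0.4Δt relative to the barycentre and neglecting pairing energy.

With tetrahedral geometry the complex is necessarily high-spin.
Configuration: e² t₂⁰.
CFSE = 2(-0.6Δt) + 0(0.4Δt) = -1.2Δt + 0.0Δt = -1.2Δt.

-1.2 Δt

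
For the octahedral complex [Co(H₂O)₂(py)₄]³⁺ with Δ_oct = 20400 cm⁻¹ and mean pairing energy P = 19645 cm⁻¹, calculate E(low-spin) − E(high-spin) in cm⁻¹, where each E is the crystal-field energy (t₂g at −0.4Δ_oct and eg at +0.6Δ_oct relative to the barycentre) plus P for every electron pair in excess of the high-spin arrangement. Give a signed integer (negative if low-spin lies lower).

Ligand charges: 2×(+0) from H₂O and 4×(+0) from py sum to +0; with overall charge +3, Co is +3.
Group 9 minus oxidation state +3 gives a d⁶ configuration for Co³⁺.
High-spin: t₂g⁴ eg², CFSE = -0.4Δ_oct = -8160 cm⁻¹.
Low-spin: t₂g⁶ eg⁰, orbital CFSE = -2.4Δ_oct = -48960 cm⁻¹; plus 2 excess pairs × P = +39290 cm⁻¹; total -9670 cm⁻¹.
E(LS) − E(HS) = -9670 − (-8160) = -1510 cm⁻¹.

-1510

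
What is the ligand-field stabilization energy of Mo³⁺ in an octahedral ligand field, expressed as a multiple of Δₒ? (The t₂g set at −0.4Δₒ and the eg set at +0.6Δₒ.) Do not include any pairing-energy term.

Mo is in group 6, so Mo³⁺ is d³ (6 − 3 = 3).
Configuration: t₂g³ eg⁰.
CFSE = 3(-0.4Δₒ) + 0(0.6Δₒ) = -1.2Δₒ + 0.0Δₒ = -1.2Δₒ.

-1.2 Δₒ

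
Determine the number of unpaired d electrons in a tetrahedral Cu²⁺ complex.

1

Cu is in group 11, so Cu²⁺ is d⁹ (11 − 2 = 9).
Tetrahedral splitting is small, so the complex is high-spin.
Configuration: e^4 t2^5, giving 1 unpaired electron.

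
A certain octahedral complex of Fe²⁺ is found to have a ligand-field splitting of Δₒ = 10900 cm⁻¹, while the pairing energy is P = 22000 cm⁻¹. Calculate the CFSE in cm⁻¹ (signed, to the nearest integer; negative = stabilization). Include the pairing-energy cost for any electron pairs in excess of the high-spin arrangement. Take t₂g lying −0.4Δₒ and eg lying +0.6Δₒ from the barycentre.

-4360

Fe is in group 8, so Fe²⁺ is d⁶ (8 − 2 = 6).
With Δₒ < P the complex is high-spin.
Filling d⁶ accordingly: t₂g⁴ eg².
Orbital CFSE = -0.4Δₒ = -0.4 × 10900 = -4360 cm⁻¹.
High-spin has no excess pairs, so no pairing correction applies.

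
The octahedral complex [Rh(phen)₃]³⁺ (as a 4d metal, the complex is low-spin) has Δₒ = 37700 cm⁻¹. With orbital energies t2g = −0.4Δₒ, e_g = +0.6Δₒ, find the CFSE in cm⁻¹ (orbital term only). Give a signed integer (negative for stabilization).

phen is neutral, so the +3 overall charge sits on Rh: oxidation state +3.
Rh³⁺: group 9, so d-count = 9 − 3 = 6.
Configuration: t2g^6 e_g^0.
CFSE(orbital) = 6×(-0.4Δₒ) + 0×(0.6Δₒ) = -2.4Δₒ; with Δₒ = 37700 cm⁻¹ that is -90480 cm⁻¹.

-90480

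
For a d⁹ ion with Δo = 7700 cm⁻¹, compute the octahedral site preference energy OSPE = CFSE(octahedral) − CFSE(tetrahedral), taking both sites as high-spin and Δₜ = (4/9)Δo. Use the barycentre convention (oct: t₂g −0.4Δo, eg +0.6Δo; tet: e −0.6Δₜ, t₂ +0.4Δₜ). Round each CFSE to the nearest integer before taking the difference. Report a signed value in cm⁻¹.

-3251

Octahedral high-spin t2g^6 e_g^3: CFSE = -0.6 × 7700 = -4620 cm⁻¹.
In a tetrahedral site the filling is e^4 t2^5: CFSE(tet) = -0.4Δₜ = -0.4 × (4/9)(7700) = -1369 cm⁻¹.
Subtracting, OSPE = -4620 − (-1369) = -3251 cm⁻¹.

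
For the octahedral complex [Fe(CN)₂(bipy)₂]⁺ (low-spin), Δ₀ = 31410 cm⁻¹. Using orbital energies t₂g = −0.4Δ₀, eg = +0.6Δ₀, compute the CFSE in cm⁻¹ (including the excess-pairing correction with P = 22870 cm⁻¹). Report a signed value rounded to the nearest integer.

-17080

Ligand charges: 2×(-1) from CN⁻ and 2×(+0) from bipy sum to -2; with overall charge +1, Fe is +3.
Group 8 minus oxidation state +3 gives a d⁵ configuration for Fe³⁺.
Configuration: t₂g⁵ eg⁰.
Orbital CFSE = 5(-0.4) + 0(0.6) = -2.0Δ₀ = -2.0 × 31410 = -62820 cm⁻¹.
Pairing penalty: 2 pairs vs 0 in the high-spin reference → 2 extra × P = 45740 cm⁻¹.
Net CFSE = -62820 + 45740 = -17080 cm⁻¹.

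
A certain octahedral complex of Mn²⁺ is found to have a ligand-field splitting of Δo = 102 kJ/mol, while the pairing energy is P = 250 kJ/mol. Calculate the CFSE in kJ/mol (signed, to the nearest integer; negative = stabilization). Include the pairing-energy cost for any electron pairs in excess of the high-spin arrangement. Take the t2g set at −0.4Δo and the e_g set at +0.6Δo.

Group 7 minus oxidation state +2 gives a d⁵ configuration for Mn²⁺.
Δo < P, so pairing is avoided: the ground state is high-spin.
Configuration: t2g^3 e_g^2.
Orbital CFSE = 0.0Δo = 0.0 × 102 = 0 kJ/mol.
High-spin has no excess pairs, so no pairing correction applies.

0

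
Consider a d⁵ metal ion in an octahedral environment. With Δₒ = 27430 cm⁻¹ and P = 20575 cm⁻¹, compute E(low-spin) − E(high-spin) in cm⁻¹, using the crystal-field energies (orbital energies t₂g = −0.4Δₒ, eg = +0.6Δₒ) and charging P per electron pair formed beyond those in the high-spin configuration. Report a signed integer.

-13710

High-spin: t₂g³ eg², CFSE = 0.0Δₒ = 0 cm⁻¹.
Low-spin t₂g⁵ eg⁰ gives -2.0Δₒ = -54860 cm⁻¹, but forming 2 extra pairs costs 2P = 41150 cm⁻¹, so E(LS) = -54860 + 41150 = -13710 cm⁻¹.
Thus E(LS) − E(HS) = -13710 cm⁻¹.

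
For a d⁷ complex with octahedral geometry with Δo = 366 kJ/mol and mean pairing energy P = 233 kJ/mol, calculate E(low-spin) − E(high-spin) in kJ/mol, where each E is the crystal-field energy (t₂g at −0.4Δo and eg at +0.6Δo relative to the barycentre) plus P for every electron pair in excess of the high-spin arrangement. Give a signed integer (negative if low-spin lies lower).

-133

High-spin: t₂g⁵ eg², CFSE = -0.8Δo = -293 kJ/mol.
Low-spin t₂g⁶ eg¹ gives -1.8Δo = -659 kJ/mol, but forming 1 extra pair costs 1P = 233 kJ/mol, so E(LS) = -659 + 233 = -426 kJ/mol.
The difference is -426 − (-293) = -133 kJ/mol, so low-spin lies lower.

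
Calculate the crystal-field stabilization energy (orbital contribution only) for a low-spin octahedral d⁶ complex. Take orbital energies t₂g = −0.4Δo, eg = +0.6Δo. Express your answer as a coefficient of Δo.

-2.4 Δo

Configuration: t₂g⁶ eg⁰.
CFSE = 6(-0.4Δo) + 0(0.6Δo) = -2.4Δo + 0.0Δo = -2.4Δo.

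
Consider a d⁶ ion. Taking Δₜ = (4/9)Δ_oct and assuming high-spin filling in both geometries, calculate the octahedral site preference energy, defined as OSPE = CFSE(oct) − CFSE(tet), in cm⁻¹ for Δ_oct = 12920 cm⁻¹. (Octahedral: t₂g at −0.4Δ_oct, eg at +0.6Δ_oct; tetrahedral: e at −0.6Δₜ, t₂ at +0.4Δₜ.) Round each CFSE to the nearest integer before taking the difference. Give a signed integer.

Octahedral high-spin t₂g⁴ eg²: CFSE = -0.4 × 12920 = -5168 cm⁻¹.
Tetrahedral: e³ t₂³, CFSE = 3(−0.6) + 3(+0.4) = -0.6Δₜ = -0.6 × (4/9) × 12920 = -3445 cm⁻¹.
OSPE = CFSE(oct) − CFSE(tet) = -5168 − (-3445) = -1723 cm⁻¹.

-1723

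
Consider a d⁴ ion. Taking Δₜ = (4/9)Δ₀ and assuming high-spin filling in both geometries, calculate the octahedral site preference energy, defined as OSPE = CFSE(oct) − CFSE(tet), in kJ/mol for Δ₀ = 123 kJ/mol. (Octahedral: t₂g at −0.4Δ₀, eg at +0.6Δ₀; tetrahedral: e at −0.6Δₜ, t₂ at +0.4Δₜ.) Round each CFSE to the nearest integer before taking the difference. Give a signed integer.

-52

Octahedral high-spin t2g^3 e_g^1: CFSE = -0.6 × 123 = -74 kJ/mol.
Tetrahedral: e^2 t2^2, CFSE = 2(−0.6) + 2(+0.4) = -0.4Δₜ = -0.4 × (4/9) × 123 = -22 kJ/mol.
OSPE = -74 − (-22) = -52 kJ/mol.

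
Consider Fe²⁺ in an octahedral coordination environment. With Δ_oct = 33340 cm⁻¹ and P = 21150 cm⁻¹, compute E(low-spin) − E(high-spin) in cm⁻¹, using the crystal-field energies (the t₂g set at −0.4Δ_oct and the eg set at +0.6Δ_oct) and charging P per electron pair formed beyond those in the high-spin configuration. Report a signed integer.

-24380

Group 8 minus oxidation state +2 gives a d⁶ configuration for Fe²⁺.
In the high-spin limit (t₂g⁴ eg²) the orbital term is -0.4Δ_oct = -13336 cm⁻¹, with no excess pairing.
Low-spin: t₂g⁶ eg⁰, orbital CFSE = -2.4Δ_oct = -80016 cm⁻¹; plus 2 excess pairs × P = +42300 cm⁻¹; total -37716 cm⁻¹.
E(LS) − E(HS) = -37716 − (-13336) = -24380 cm⁻¹.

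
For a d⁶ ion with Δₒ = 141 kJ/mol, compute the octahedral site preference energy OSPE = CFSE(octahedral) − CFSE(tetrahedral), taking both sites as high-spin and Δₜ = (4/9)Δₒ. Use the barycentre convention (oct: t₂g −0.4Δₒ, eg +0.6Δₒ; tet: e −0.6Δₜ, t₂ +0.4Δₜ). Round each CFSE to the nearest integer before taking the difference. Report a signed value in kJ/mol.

-18

Octahedral (high-spin): t₂g⁴ eg², CFSE = 4(−0.4) + 2(+0.6) = -0.4Δₒ = -0.4 × 141 = -56 kJ/mol.
Tetrahedral: e³ t₂³, CFSE = 3(−0.6) + 3(+0.4) = -0.6Δₜ = -0.6 × (4/9) × 141 = -38 kJ/mol.
Subtracting, OSPE = -56 − (-38) = -18 kJ/mol.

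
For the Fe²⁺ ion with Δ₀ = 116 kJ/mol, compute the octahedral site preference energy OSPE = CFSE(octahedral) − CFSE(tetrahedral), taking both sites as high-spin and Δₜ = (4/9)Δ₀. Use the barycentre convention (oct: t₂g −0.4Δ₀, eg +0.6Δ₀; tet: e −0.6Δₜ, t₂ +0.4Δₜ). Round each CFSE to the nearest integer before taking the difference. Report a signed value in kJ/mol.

-15

Fe sits in group 8; removing 2 electrons leaves Fe²⁺ with 8 − 2 = 6 d electrons.
Octahedral (high-spin): t₂g⁴ eg², CFSE = 4(−0.4) + 2(+0.6) = -0.4Δ₀ = -0.4 × 116 = -46 kJ/mol.
Tetrahedral: e³ t₂³, CFSE = 3(−0.6) + 3(+0.4) = -0.6Δₜ = -0.6 × (4/9) × 116 = -31 kJ/mol.
OSPE = -46 − (-31) = -15 kJ/mol.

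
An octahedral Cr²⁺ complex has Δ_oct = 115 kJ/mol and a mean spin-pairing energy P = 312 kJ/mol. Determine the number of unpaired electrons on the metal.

Cr sits in group 6; removing 2 electrons leaves Cr²⁺ with 6 − 2 = 4 d electrons.
Since Δ_oct = 115 kJ/mol < P = 312 kJ/mol, the complex adopts the high-spin configuration.
Configuration: t₂g³ eg¹.
Unpaired electrons: 4.

4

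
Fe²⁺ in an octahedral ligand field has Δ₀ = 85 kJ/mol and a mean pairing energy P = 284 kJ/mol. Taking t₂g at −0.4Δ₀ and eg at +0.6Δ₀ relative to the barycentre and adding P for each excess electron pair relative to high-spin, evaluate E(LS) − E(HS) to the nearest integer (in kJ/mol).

398

Fe²⁺: group 8, so d-count = 8 − 2 = 6.
High-spin: t₂g⁴ eg², CFSE = -0.4Δ₀ = -34 kJ/mol.
For low-spin the configuration is t₂g⁶ eg⁰: orbital energy -2.4 × 85 = -204 kJ/mol, and 2 additional pairs relative to high-spin add 568 kJ/mol, giving 364 kJ/mol.
E(LS) − E(HS) = 364 − (-34) = 398 kJ/mol.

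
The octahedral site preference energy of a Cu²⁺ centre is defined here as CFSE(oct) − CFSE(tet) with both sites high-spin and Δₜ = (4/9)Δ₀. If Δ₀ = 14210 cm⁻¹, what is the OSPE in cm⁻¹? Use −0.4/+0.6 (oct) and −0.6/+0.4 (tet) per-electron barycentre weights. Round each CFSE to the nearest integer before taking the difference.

Cu²⁺: group 11, so d-count = 11 − 2 = 9.
Octahedral high-spin t₂g⁶ eg³: CFSE = -0.6 × 14210 = -8526 cm⁻¹.
Tetrahedral: e⁴ t₂⁵, CFSE = 4(−0.6) + 5(+0.4) = -0.4Δₜ = -0.4 × (4/9) × 14210 = -2526 cm⁻¹.
Subtracting, OSPE = -8526 − (-2526) = -6000 cm⁻¹.

-6000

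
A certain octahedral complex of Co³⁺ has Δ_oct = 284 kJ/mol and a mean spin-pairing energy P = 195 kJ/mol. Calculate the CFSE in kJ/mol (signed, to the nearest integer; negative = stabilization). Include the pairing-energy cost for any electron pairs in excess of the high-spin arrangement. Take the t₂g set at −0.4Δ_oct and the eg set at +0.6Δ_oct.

-292

Co³⁺: group 9, so d-count = 9 − 3 = 6.
Δ_oct > P, so pairing is preferred: the ground state is low-spin.
Filling d⁶ accordingly: t₂g⁶ eg⁰.
Orbital CFSE = -2.4Δ_oct = -2.4 × 284 = -682 kJ/mol.
Excess pairs vs high-spin: 3 − 1 = 2; pairing cost = +390 kJ/mol.
Net CFSE = -682 + 390 = -292 kJ/mol.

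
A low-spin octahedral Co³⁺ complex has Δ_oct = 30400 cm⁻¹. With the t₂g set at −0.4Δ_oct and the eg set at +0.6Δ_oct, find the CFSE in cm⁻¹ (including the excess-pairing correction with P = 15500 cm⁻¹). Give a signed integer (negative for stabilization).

-41960

Co sits in group 9; removing 3 electrons leaves Co³⁺ with 9 − 3 = 6 d electrons.
Electron filling gives t₂g⁶ eg⁰.
Orbital CFSE = 6(-0.4) + 0(0.6) = -2.4Δ_oct = -2.4 × 30400 = -72960 cm⁻¹.
Pairing penalty: 3 pairs vs 1 in the high-spin reference → 2 extra × P = 31000 cm⁻¹.
Net CFSE = -72960 + 31000 = -41960 cm⁻¹.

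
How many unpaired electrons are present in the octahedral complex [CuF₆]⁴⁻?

Each F⁻ contributes -1; 6 × (-1) = -6. With overall charge -4, Cu is in the +2 oxidation state.
Cu is in group 11, so Cu²⁺ is d⁹ (11 − 2 = 9).
For octahedral d⁹ the high- and low-spin configurations coincide.
Configuration: t₂g⁶ eg³, giving 1 unpaired electron.

1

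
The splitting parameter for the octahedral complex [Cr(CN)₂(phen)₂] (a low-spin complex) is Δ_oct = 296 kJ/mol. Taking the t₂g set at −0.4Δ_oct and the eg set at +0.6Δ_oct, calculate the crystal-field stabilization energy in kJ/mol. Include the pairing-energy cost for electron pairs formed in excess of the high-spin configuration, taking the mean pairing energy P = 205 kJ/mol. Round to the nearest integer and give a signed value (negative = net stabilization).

Ligand charges: 2×(-1) from CN⁻ and 2×(+0) from phen sum to -2; with overall charge +0, Cr is +2.
Cr is in group 6, so Cr²⁺ is d⁴ (6 − 2 = 4).
The d⁴ electrons fill as t₂g⁴ eg⁰.
Orbital CFSE = 4(-0.4) + 0(0.6) = -1.6Δ_oct = -1.6 × 296 = -474 kJ/mol.
High-spin d⁴ would be t₂g³ eg¹ with 0 pairs; low-spin has 1, so 1 excess pair costs +1P = +205 kJ/mol.
Overall CFSE = -474 + 205 = -269 kJ/mol.

-269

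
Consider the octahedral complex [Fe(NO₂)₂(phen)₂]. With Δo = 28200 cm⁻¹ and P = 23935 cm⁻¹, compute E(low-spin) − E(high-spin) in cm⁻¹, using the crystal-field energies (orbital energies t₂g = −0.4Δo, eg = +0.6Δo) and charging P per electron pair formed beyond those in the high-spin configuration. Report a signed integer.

-8530

Ligand charges: 2×(-1) from NO₂⁻ and 2×(+0) from phen sum to -2; with overall charge +0, Fe is +2.
Fe²⁺: group 8, so d-count = 8 − 2 = 6.
High-spin d⁶ fills as t₂g⁴ eg² with CFSE 4(−0.4) + 2(+0.6) = -0.4Δo = -11280 cm⁻¹.
Low-spin t₂g⁶ eg⁰ gives -2.4Δo = -67680 cm⁻¹, but forming 2 extra pairs costs 2P = 47870 cm⁻¹, so E(LS) = -67680 + 47870 = -19810 cm⁻¹.
E(LS) − E(HS) = -19810 − (-11280) = -8530 cm⁻¹.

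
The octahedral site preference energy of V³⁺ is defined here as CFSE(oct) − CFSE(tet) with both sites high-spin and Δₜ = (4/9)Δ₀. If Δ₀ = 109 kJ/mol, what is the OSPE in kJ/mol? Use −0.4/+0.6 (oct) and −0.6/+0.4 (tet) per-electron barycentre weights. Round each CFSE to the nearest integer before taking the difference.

V is in group 5, so V³⁺ is d² (5 − 3 = 2).
Octahedral high-spin t₂g² eg⁰: CFSE = -0.8 × 109 = -87 kJ/mol.
In a tetrahedral site the filling is e² t₂⁰: CFSE(tet) = -1.2Δₜ = -1.2 × (4/9)(109) = -58 kJ/mol.
OSPE = CFSE(oct) − CFSE(tet) = -87 − (-58) = -29 kJ/mol.

-29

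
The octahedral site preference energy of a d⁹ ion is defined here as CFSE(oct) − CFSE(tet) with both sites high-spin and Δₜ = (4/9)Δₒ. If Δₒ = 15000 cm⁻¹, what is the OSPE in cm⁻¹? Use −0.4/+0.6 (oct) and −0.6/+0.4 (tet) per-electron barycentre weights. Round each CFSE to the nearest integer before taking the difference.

In an octahedral site d⁹ (HS) is t2g^6 e_g^3, giving CFSE(oct) = -0.6Δₒ = -9000 cm⁻¹.
Tetrahedral e^4 t2^5 gives -0.4Δₜ = -0.4 × (4/9) × 15000 = -2667 cm⁻¹.
Subtracting, OSPE = -9000 − (-2667) = -6333 cm⁻¹.

-6333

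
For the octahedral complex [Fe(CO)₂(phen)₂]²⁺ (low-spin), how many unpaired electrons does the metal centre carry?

0

Ligand charges: 2×(+0) from CO and 2×(+0) from phen sum to +0; with overall charge +2, Fe is +2.
Fe is in group 8, so Fe²⁺ is d⁶ (8 − 2 = 6).
Configuration: t2g^6 e_g^0, giving 0 unpaired electrons.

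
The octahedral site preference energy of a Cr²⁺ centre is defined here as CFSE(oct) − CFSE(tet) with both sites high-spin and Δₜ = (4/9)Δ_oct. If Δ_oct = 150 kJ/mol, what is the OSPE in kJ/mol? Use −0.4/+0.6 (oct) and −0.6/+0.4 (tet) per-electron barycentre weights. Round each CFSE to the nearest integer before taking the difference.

Cr²⁺: group 6, so d-count = 6 − 2 = 4.
Octahedral (high-spin): t₂g³ eg¹, CFSE = 3(−0.4) + 1(+0.6) = -0.6Δ_oct = -0.6 × 150 = -90 kJ/mol.
Tetrahedral: e² t₂², CFSE = 2(−0.6) + 2(+0.4) = -0.4Δₜ = -0.4 × (4/9) × 150 = -27 kJ/mol.
OSPE = CFSE(oct) − CFSE(tet) = -90 − (-27) = -63 kJ/mol.

-63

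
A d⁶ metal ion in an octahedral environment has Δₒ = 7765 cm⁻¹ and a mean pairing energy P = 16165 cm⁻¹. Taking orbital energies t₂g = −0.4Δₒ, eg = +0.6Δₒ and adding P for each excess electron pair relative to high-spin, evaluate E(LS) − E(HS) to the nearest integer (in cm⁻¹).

In the high-spin limit (t₂g⁴ eg²) the orbital term is -0.4Δₒ = -3106 cm⁻¹, with no excess pairing.
Low-spin: t₂g⁶ eg⁰, orbital CFSE = -2.4Δₒ = -18636 cm⁻¹; plus 2 excess pairs × P = +32330 cm⁻¹; total 13694 cm⁻¹.
Thus E(LS) − E(HS) = 16800 cm⁻¹.

16800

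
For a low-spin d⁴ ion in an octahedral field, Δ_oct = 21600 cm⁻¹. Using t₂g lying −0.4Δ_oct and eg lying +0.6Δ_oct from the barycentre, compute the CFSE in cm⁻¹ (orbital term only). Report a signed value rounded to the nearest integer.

Configuration: t₂g⁴ eg⁰.
CFSE(orbital) = 4×(-0.4Δ_oct) + 0×(0.6Δ_oct) = -1.6Δ_oct; with Δ_oct = 21600 cm⁻¹ that is -34560 cm⁻¹.

-34560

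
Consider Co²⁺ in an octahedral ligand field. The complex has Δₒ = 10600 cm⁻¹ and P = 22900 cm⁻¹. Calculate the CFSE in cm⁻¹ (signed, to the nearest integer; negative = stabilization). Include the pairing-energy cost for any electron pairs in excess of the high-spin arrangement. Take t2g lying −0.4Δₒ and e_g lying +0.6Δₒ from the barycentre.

Co sits in group 9; removing 2 electrons leaves Co²⁺ with 9 − 2 = 7 d electrons.
Δₒ < P, so pairing is avoided: the ground state is high-spin.
Filling d⁷ accordingly: t2g^5 e_g^2.
Orbital CFSE = -0.8Δₒ = -0.8 × 10600 = -8480 cm⁻¹.
High-spin has no excess pairs, so no pairing correction applies.

-8480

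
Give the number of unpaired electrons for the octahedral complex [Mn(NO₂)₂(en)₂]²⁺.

Ligand charges: 2×(-1) from NO₂⁻ and 2×(+0) from en sum to -2; with overall charge +2, Mn is +4.
Mn sits in group 7; removing 4 electrons leaves Mn⁴⁺ with 7 − 4 = 3 d electrons.
Configuration: t₂g³ eg⁰, giving 3 unpaired electrons.

3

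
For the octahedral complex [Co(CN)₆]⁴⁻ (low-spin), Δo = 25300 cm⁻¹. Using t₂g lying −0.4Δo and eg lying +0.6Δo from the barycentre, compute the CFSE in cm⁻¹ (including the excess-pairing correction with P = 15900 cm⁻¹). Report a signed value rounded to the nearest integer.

-29640

Each CN⁻ contributes -1; 6 × (-1) = -6. With overall charge -4, Co is in the +2 oxidation state.
Co sits in group 9; removing 2 electrons leaves Co²⁺ with 9 − 2 = 7 d electrons.
Electron filling gives t₂g⁶ eg¹.
Orbital CFSE = 6(-0.4) + 1(0.6) = -1.8Δo = -1.8 × 25300 = -45540 cm⁻¹.
Pairing penalty: 3 pairs vs 2 in the high-spin reference → 1 extra × P = 15900 cm⁻¹.
Combining: -45540 + 15900 = -29640 cm⁻¹.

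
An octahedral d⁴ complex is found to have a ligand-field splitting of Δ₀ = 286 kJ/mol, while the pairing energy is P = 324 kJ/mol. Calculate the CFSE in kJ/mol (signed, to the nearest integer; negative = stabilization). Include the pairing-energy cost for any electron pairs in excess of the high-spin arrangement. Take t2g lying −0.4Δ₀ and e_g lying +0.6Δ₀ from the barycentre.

-172

With Δ₀ < P the complex is high-spin.
Configuration: t2g^3 e_g^1.
Orbital CFSE = -0.6Δ₀ = -0.6 × 286 = -172 kJ/mol.
High-spin has no excess pairs, so no pairing correction applies.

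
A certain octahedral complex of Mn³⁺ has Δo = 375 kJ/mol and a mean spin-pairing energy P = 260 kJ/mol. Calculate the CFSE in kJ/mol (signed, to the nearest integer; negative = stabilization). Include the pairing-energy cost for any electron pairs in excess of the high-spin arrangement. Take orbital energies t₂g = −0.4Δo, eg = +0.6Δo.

Mn is in group 7, so Mn³⁺ is d⁴ (7 − 3 = 4).
Δo > P, so pairing is preferred: the ground state is low-spin.
Configuration: t₂g⁴ eg⁰.
Orbital CFSE = -1.6Δo = -1.6 × 375 = -600 kJ/mol.
Excess pairs vs high-spin: 1 − 0 = 1; pairing cost = +260 kJ/mol.
Net CFSE = -600 + 260 = -340 kJ/mol.

-340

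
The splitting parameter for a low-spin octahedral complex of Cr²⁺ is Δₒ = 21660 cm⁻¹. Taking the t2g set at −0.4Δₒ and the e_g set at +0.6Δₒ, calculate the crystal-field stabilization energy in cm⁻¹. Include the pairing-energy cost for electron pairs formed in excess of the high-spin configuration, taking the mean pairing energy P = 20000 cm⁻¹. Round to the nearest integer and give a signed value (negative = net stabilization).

Group 6 minus oxidation state +2 gives a d⁴ configuration for Cr²⁺.
Configuration: t2g^4 e_g^0.
The orbital stabilization is -1.6Δₒ = -1.6 × 21660 = -34656 cm⁻¹.
High-spin d⁴ would be t2g^3 e_g^1 with 0 pairs; low-spin has 1, so 1 excess pair costs +1P = +20000 cm⁻¹.
Net CFSE = -34656 + 20000 = -14656 cm⁻¹.

-14656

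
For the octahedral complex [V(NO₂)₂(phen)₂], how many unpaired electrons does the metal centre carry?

3

Ligand charges: 2×(-1) from NO₂⁻ and 2×(+0) from phen sum to -2; with overall charge +0, V is +2.
V sits in group 5; removing 2 electrons leaves V²⁺ with 5 − 2 = 3 d electrons.
Configuration: t₂g³ eg⁰, giving 3 unpaired electrons.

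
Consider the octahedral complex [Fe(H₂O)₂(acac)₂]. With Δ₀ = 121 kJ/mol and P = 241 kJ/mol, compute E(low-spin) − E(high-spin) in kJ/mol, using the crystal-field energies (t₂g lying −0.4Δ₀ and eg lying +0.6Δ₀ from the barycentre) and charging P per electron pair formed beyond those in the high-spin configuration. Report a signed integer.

240

Ligand charges: 2×(+0) from H₂O and 2×(-1) from acac⁻ sum to -2; with overall charge +0, Fe is +2.
Fe sits in group 8; removing 2 electrons leaves Fe²⁺ with 8 − 2 = 6 d electrons.
High-spin d⁶ fills as t₂g⁴ eg² with CFSE 4(−0.4) + 2(+0.6) = -0.4Δ₀ = -48 kJ/mol.
Low-spin t₂g⁶ eg⁰ gives -2.4Δ₀ = -290 kJ/mol, but forming 2 extra pairs costs 2P = 482 kJ/mol, so E(LS) = -290 + 482 = 192 kJ/mol.
The difference is 192 − (-48) = 240 kJ/mol, so high-spin lies lower.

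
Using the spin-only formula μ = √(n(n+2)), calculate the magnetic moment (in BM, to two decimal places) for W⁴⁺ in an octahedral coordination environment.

2.83 BM

W sits in group 6; removing 4 electrons leaves W⁴⁺ with 6 − 4 = 2 d electrons.
For octahedral d² the high- and low-spin configurations coincide.
Configuration: t₂g² eg⁰ → 2 unpaired electrons.
μ(spin-only) = √[2(2+2)] = √8 ≈ 2.83 BM.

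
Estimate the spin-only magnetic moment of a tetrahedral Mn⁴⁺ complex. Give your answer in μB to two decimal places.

Mn sits in group 7; removing 4 electrons leaves Mn⁴⁺ with 7 − 4 = 3 d electrons.
With tetrahedral geometry the complex is necessarily high-spin.
Configuration: e² t₂¹ → 3 unpaired electrons.
μ(spin-only) = √[3(3+2)] = √15 ≈ 3.87 μB.

3.87 μB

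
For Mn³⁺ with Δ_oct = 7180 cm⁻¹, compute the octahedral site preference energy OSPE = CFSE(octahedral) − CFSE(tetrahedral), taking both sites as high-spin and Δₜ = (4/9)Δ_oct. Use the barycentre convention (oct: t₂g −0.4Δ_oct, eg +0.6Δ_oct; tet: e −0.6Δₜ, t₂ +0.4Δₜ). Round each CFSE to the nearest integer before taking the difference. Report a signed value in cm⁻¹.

-3032

Mn³⁺: group 7, so d-count = 7 − 3 = 4.
Octahedral high-spin t2g^3 e_g^1: CFSE = -0.6 × 7180 = -4308 cm⁻¹.
Tetrahedral e^2 t2^2 gives -0.4Δₜ = -0.4 × (4/9) × 7180 = -1276 cm⁻¹.
OSPE = -4308 − (-1276) = -3032 cm⁻¹.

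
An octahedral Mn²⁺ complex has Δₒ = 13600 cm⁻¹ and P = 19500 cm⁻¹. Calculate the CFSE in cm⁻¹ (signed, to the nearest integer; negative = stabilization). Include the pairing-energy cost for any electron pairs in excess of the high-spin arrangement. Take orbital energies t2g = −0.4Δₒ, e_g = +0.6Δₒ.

Group 7 minus oxidation state +2 gives a d⁵ configuration for Mn²⁺.
Δₒ < P, so pairing is avoided: the ground state is high-spin.
Filling d⁵ accordingly: t2g^3 e_g^2.
Orbital CFSE = 0.0Δₒ = 0.0 × 13600 = 0 cm⁻¹.
High-spin has no excess pairs, so no pairing correction applies.

0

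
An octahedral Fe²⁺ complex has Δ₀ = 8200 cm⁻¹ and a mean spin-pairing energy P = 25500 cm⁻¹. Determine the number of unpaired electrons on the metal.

Group 8 minus oxidation state +2 gives a d⁶ configuration for Fe²⁺.
Since Δ₀ = 8200 cm⁻¹ < P = 25500 cm⁻¹, the complex adopts the high-spin configuration.
That gives t₂g⁴ eg².
Unpaired electrons: 4.

4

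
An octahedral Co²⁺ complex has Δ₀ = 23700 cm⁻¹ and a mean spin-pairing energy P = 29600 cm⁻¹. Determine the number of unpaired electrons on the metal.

Co sits in group 9; removing 2 electrons leaves Co²⁺ with 9 − 2 = 7 d electrons.
Here Δ₀ < P (23700 < 29600), so the high-spin state is favoured.
That gives t2g^5 e_g^2.
Unpaired electrons: 3.

3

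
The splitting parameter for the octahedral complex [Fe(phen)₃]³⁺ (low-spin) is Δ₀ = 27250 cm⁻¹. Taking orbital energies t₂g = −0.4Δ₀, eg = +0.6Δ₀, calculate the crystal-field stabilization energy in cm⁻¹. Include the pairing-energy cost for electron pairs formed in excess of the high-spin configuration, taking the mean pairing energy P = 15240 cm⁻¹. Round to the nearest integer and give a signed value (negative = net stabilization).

-24020

phen is neutral, so the +3 overall charge sits on Fe: oxidation state +3.
Fe is in group 8, so Fe³⁺ is d⁵ (8 − 3 = 5).
Electron filling gives t₂g⁵ eg⁰.
The orbital stabilization is -2.0Δ₀ = -2.0 × 27250 = -54500 cm⁻¹.
Relative to high-spin t₂g³ eg² (0 paired), the low-spin configuration has 2 additional pairs, contributing +2 × 15240 = +30480 cm⁻¹.
Overall CFSE = -54500 + 30480 = -24020 cm⁻¹.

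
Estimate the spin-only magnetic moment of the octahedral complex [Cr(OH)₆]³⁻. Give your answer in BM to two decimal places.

3.87 BM

Each OH⁻ contributes -1; 6 × (-1) = -6. With overall charge -3, Cr is in the +3 oxidation state.
Cr³⁺: group 6, so d-count = 6 − 3 = 3.
Configuration: t₂g³ eg⁰ → 3 unpaired electrons.
μ(spin-only) = √[3(3+2)] = √15 ≈ 3.87 BM.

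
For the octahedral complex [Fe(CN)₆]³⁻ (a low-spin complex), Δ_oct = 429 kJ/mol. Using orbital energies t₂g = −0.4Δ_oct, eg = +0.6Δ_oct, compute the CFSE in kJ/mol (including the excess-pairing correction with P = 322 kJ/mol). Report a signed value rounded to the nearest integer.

Each CN⁻ contributes -1; 6 × (-1) = -6. With overall charge -3, Fe is in the +3 oxidation state.
Fe is in group 8, so Fe³⁺ is d⁵ (8 − 3 = 5).
The d⁵ electrons fill as t₂g⁵ eg⁰.
Orbital CFSE = 5(-0.4) + 0(0.6) = -2.0Δ_oct = -2.0 × 429 = -858 kJ/mol.
Pairing penalty: 2 pairs vs 0 in the high-spin reference → 2 extra × P = 644 kJ/mol.
Combining: -858 + 644 = -214 kJ/mol.

-214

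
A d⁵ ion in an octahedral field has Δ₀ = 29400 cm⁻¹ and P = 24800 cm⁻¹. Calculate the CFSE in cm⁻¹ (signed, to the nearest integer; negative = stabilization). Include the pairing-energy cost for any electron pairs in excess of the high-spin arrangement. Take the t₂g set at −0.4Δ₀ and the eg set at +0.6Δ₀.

Here Δ₀ > P (29400 > 24800), so the low-spin state is favoured.
Configuration: t₂g⁵ eg⁰.
Orbital CFSE = -2.0Δ₀ = -2.0 × 29400 = -58800 cm⁻¹.
Excess pairs vs high-spin: 2 − 0 = 2; pairing cost = +49600 cm⁻¹.
Net CFSE = -58800 + 49600 = -9200 cm⁻¹.

-9200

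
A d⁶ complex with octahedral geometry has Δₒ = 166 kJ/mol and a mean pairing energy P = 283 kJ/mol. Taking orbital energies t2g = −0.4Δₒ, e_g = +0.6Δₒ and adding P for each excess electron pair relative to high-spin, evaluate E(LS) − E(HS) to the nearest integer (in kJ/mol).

High-spin d⁶ fills as t2g^4 e_g^2 with CFSE 4(−0.4) + 2(+0.6) = -0.4Δₒ = -66 kJ/mol.
Low-spin: t2g^6 e_g^0, orbital CFSE = -2.4Δₒ = -398 kJ/mol; plus 2 excess pairs × P = +566 kJ/mol; total 168 kJ/mol.
E(LS) − E(HS) = 168 − (-66) = 234 kJ/mol.

234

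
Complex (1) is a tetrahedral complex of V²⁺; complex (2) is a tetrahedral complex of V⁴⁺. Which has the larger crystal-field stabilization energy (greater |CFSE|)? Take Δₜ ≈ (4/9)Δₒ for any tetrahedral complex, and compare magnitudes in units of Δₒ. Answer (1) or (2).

(1)

(1): V is in group 5, so V²⁺ is d³ (5 − 2 = 3); With tetrahedral geometry the complex is necessarily high-spin; e^2 t2^1, CFSE = -0.8Δₜ ≈ -0.36Δₒ.
(2): V sits in group 5; removing 4 electrons leaves V⁴⁺ with 5 − 4 = 1 d electrons; Tetrahedral fields are weak (Δₜ ≈ 4/9 Δₒ), so electrons fill high-spin; e^1 t2^0, CFSE = -0.6Δₜ ≈ -0.27Δₒ.
So (1) has the larger |CFSE|.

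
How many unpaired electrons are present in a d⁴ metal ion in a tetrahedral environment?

4

Tetrahedral fields are weak (Δₜ ≈ 4/9 Δₒ), so electrons fill high-spin.
Configuration: e² t₂², giving 4 unpaired electrons.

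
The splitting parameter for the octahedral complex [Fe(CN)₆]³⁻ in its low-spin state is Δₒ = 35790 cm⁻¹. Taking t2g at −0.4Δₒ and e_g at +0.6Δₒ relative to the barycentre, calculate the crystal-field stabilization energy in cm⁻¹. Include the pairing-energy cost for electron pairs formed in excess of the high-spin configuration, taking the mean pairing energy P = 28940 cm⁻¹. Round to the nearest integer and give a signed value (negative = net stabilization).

-13700

Each CN⁻ contributes -1; 6 × (-1) = -6. With overall charge -3, Fe is in the +3 oxidation state.
Fe is in group 8, so Fe³⁺ is d⁵ (8 − 3 = 5).
The d⁵ electrons fill as t2g^5 e_g^0.
The orbital stabilization is -2.0Δₒ = -2.0 × 35790 = -71580 cm⁻¹.
Relative to high-spin t2g^3 e_g^2 (0 paired), the low-spin configuration has 2 additional pairs, contributing +2 × 28940 = +57880 cm⁻¹.
Combining: -71580 + 57880 = -13700 cm⁻¹.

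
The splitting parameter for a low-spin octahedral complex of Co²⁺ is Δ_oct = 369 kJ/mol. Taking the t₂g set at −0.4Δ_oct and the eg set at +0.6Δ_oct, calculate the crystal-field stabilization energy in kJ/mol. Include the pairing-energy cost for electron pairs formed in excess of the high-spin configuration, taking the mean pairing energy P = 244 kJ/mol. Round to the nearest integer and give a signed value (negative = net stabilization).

-420

Co²⁺: group 9, so d-count = 9 − 2 = 7.
The d⁷ electrons fill as t₂g⁶ eg¹.
Orbital CFSE = 6(-0.4) + 1(0.6) = -1.8Δ_oct = -1.8 × 369 = -664 kJ/mol.
Relative to high-spin t₂g⁵ eg² (2 paired), the low-spin configuration has 1 additional pair, contributing +1 × 244 = +244 kJ/mol.
Net CFSE = -664 + 244 = -420 kJ/mol.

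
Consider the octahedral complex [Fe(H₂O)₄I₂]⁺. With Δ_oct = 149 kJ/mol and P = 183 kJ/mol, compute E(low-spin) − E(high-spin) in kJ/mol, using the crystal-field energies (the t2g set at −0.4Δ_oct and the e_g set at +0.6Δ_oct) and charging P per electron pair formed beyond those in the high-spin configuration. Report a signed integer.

Ligand charges: 4×(+0) from H₂O and 2×(-1) from I⁻ sum to -2; with overall charge +1, Fe is +3.
Fe³⁺: group 8, so d-count = 8 − 3 = 5.
In the high-spin limit (t2g^3 e_g^2) the orbital term is 0.0Δ_oct = 0 kJ/mol, with no excess pairing.
Low-spin t2g^5 e_g^0 gives -2.0Δ_oct = -298 kJ/mol, but forming 2 extra pairs costs 2P = 366 kJ/mol, so E(LS) = -298 + 366 = 68 kJ/mol.
The difference is 68 − (0) = 68 kJ/mol, so high-spin lies lower.

68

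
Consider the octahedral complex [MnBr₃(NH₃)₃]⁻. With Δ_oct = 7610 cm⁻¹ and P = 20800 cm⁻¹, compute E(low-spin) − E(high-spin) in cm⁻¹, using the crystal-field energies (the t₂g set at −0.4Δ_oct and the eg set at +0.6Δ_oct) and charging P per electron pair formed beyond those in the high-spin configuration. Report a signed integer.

Ligand charges: 3×(-1) from Br⁻ and 3×(+0) from NH₃ sum to -3; with overall charge -1, Mn is +2.
Mn sits in group 7; removing 2 electrons leaves Mn²⁺ with 7 − 2 = 5 d electrons.
High-spin: t₂g³ eg², CFSE = 0.0Δ_oct = 0 cm⁻¹.
Low-spin t₂g⁵ eg⁰ gives -2.0Δ_oct = -15220 cm⁻¹, but forming 2 extra pairs costs 2P = 41600 cm⁻¹, so E(LS) = -15220 + 41600 = 26380 cm⁻¹.
E(LS) − E(HS) = 26380 − (0) = 26380 cm⁻¹.

26380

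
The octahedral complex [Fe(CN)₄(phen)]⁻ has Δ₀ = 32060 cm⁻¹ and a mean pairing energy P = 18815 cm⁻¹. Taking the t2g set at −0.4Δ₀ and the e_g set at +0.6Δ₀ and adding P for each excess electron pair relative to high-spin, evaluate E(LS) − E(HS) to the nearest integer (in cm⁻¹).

-26490

Ligand charges: 4×(-1) from CN⁻ and 1×(+0) from phen sum to -4; with overall charge -1, Fe is +3.
Fe sits in group 8; removing 3 electrons leaves Fe³⁺ with 8 − 3 = 5 d electrons.
In the high-spin limit (t2g^3 e_g^2) the orbital term is 0.0Δ₀ = 0 cm⁻¹, with no excess pairing.
Low-spin t2g^5 e_g^0 gives -2.0Δ₀ = -64120 cm⁻¹, but forming 2 extra pairs costs 2P = 37630 cm⁻¹, so E(LS) = -64120 + 37630 = -26490 cm⁻¹.
Thus E(LS) − E(HS) = -26490 cm⁻¹.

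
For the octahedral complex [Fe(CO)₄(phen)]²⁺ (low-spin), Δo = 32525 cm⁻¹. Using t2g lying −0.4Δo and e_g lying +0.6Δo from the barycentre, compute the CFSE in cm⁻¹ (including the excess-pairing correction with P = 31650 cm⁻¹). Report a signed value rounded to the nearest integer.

-14760

Ligand charges: 4×(+0) from CO and 1×(+0) from phen sum to +0; with overall charge +2, Fe is +2.
Fe sits in group 8; removing 2 electrons leaves Fe²⁺ with 8 − 2 = 6 d electrons.
Configuration: t2g^6 e_g^0.
Orbital CFSE = 6(-0.4) + 0(0.6) = -2.4Δo = -2.4 × 32525 = -78060 cm⁻¹.
High-spin d⁶ would be t2g^4 e_g^2 with 1 pair; low-spin has 3, so 2 excess pairs cost +2P = +63300 cm⁻¹.
Net CFSE = -78060 + 63300 = -14760 cm⁻¹.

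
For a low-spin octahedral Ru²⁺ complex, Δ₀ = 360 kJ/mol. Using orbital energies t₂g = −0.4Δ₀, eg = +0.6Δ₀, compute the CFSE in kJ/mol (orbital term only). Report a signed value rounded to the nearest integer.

-864

Ru²⁺: group 8, so d-count = 8 − 2 = 6.
Electron filling gives t₂g⁶ eg⁰.
Orbital CFSE = 6(-0.4) + 0(0.6) = -2.4Δ₀ = -2.4 × 360 = -864 kJ/mol.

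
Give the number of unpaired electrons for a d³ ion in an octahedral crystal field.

3

Configuration: t₂g³ eg⁰, giving 3 unpaired electrons.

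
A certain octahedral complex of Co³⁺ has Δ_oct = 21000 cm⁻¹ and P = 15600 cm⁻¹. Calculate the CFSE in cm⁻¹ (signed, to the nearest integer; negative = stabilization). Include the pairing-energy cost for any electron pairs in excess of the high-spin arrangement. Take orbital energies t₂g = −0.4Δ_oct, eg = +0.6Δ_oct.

-19200

Co is in group 9, so Co³⁺ is d⁶ (9 − 3 = 6).
Here Δ_oct > P (21000 > 15600), so the low-spin state is favoured.
Filling d⁶ accordingly: t₂g⁶ eg⁰.
Orbital CFSE = -2.4Δ_oct = -2.4 × 21000 = -50400 cm⁻¹.
Excess pairs vs high-spin: 3 − 1 = 2; pairing cost = +31200 cm⁻¹.
Net CFSE = -50400 + 31200 = -19200 cm⁻¹.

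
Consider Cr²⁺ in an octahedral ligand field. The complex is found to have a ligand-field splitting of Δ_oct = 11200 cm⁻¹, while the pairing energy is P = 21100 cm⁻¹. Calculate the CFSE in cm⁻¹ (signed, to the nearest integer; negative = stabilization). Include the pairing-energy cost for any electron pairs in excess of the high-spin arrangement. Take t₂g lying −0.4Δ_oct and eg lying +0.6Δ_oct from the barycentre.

-6720

Cr is in group 6, so Cr²⁺ is d⁴ (6 − 2 = 4).
Since Δ_oct = 11200 cm⁻¹ < P = 21100 cm⁻¹, the complex adopts the high-spin configuration.
Filling d⁴ accordingly: t₂g³ eg¹.
Orbital CFSE = -0.6Δ_oct = -0.6 × 11200 = -6720 cm⁻¹.
High-spin has no excess pairs, so no pairing correction applies.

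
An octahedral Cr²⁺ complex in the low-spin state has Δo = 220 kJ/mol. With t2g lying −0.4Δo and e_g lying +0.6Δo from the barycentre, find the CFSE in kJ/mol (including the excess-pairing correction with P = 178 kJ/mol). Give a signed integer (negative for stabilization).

Group 6 minus oxidation state +2 gives a d⁴ configuration for Cr²⁺.
The d⁴ electrons fill as t2g^4 e_g^0.
Orbital CFSE = 4(-0.4) + 0(0.6) = -1.6Δo = -1.6 × 220 = -352 kJ/mol.
Pairing penalty: 1 pair vs 0 in the high-spin reference → 1 extra × P = 178 kJ/mol.
Overall CFSE = -352 + 178 = -174 kJ/mol.

-174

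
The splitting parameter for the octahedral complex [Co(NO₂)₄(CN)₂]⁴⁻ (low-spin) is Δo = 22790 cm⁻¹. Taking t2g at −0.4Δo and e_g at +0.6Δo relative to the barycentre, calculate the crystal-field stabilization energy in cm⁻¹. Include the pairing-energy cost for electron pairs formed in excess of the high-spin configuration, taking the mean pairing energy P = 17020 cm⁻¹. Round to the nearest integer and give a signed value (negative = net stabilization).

-24002

Ligand charges: 4×(-1) from NO₂⁻ and 2×(-1) from CN⁻ sum to -6; with overall charge -4, Co is +2.
Group 9 minus oxidation state +2 gives a d⁷ configuration for Co²⁺.
The d⁷ electrons fill as t2g^6 e_g^1.
CFSE(orbital) = 6×(-0.4Δo) + 1×(0.6Δo) = -1.8Δo; with Δo = 22790 cm⁻¹ that is -41022 cm⁻¹.
Pairing penalty: 3 pairs vs 2 in the high-spin reference → 1 extra × P = 17020 cm⁻¹.
Combining: -41022 + 17020 = -24002 cm⁻¹.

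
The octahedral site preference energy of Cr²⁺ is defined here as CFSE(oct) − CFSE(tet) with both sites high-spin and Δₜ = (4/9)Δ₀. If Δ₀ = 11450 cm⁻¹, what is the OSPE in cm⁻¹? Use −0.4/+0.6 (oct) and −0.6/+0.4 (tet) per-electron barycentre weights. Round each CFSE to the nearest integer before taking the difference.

-4834

Cr sits in group 6; removing 2 electrons leaves Cr²⁺ with 6 − 2 = 4 d electrons.
In an octahedral site d⁴ (HS) is t₂g³ eg¹, giving CFSE(oct) = -0.6Δ₀ = -6870 cm⁻¹.
Tetrahedral: e² t₂², CFSE = 2(−0.6) + 2(+0.4) = -0.4Δₜ = -0.4 × (4/9) × 11450 = -2036 cm⁻¹.
OSPE = CFSE(oct) − CFSE(tet) = -6870 − (-2036) = -4834 cm⁻¹.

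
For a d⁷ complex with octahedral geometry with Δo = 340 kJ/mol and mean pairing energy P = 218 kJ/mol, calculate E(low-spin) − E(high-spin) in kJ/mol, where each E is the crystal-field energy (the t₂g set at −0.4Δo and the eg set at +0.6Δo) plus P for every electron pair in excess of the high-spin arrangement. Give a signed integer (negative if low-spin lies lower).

In the high-spin limit (t₂g⁵ eg²) the orbital term is -0.8Δo = -272 kJ/mol, with no excess pairing.
Low-spin: t₂g⁶ eg¹, orbital CFSE = -1.8Δo = -612 kJ/mol; plus 1 excess pair × P = +218 kJ/mol; total -394 kJ/mol.
E(LS) − E(HS) = -394 − (-272) = -122 kJ/mol.

-122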